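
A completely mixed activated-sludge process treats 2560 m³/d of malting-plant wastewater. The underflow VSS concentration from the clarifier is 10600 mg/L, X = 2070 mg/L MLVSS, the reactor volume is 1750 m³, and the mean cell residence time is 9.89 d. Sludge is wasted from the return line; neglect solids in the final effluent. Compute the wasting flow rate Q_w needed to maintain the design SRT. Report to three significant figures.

θ_c = V·X/(Q_w·X_r) when wasting from the recycle, so Q_w = V·X/(θ_c·X_r) = 1750 × 2070 / (9.89 × 10600) = 34.55 m³/d.

Q_w ≈ 34.6 m³/d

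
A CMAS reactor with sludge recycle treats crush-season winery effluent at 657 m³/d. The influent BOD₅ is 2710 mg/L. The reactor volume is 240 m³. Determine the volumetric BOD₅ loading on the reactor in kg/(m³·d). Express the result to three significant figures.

L_v = Q S₀ / V = 657 × 2710 × 10⁻³ / 240.0 = 7.419 kg/(m³·d).

L_v ≈ 7.42 kg BOD₅/(m³·d)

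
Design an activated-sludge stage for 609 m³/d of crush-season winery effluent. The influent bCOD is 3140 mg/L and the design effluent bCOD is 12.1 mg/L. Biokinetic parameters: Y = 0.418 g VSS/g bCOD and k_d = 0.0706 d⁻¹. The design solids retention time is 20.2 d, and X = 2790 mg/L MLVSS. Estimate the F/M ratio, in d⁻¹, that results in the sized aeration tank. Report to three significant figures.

F/M ≈ 0.288 d⁻¹

Steady-state biomass mass balance: V·X·(1 + k_d·θ_c) = Y·Q·(S₀ − S)·θ_c, so V = 0.418 × 609 × (3140 − 12.1) × 20.2 / [2790 × (1 + 0.0706 × 20.2)] = 1.61×10^7 / 6769 = 2376 m³.
F/M = Q·S₀ / (V·X) = 609 × 3140 / (2376 × 2790) = 0.2884 g bCOD·(g VSS·d)⁻¹.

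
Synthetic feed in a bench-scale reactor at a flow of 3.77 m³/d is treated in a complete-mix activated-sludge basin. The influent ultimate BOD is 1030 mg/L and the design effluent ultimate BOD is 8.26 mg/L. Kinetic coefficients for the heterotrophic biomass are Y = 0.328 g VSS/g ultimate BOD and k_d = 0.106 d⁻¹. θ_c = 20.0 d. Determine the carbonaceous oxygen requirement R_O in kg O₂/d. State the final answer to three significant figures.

R_O ≈ 3.28 kg O₂/d

Observed yield with endogenous decay: Y_obs = Y / (1 + k_d·θ_c) = 0.328 / (1 + 0.106 × 20.0) = 0.328 / 3.120 = 0.1051 g VSS/g ultimate BOD.
Substrate removed = Q·(S₀ − S) = 3.77 m³/d × (1030 − 8.26) g/m³ = 3.85×10^3 g/d = 3.852 kg/d.
Net sludge production P_X = 0.1051 × 3.852 = 0.4049 kg VSS/d.
Carbonaceous O₂ demand = substrate oxidised − cell-mass equivalent = 3.852 − 1.42 × 0.4049 = 3.277 kg O₂/d.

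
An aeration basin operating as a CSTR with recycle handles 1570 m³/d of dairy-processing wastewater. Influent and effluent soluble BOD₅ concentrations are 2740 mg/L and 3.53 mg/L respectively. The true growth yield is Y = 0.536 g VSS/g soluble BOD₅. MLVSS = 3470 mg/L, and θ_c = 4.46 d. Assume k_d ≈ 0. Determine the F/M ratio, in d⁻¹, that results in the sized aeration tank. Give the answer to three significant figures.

With k_d = 0 the design equation reduces to V = Y Q (S₀−S) θ_c / X = 0.536 × 1570 × (2740 − 3.53) × 4.46 / 3470 = 2960 m³.
F/M = Q·S₀ / (V·X) = 1570 × 2740 / (2960 × 3470) = 0.4189 g soluble BOD₅·(g VSS·d)⁻¹.

F/M ≈ 0.419 d⁻¹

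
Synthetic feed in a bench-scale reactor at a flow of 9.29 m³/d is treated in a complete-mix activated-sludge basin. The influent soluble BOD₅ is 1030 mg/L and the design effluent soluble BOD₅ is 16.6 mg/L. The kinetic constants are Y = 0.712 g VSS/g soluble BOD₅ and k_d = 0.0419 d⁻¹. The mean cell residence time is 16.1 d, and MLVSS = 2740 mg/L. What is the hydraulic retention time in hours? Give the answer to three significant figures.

τ ≈ 60.8 h

Rearranging the biomass balance for a CMAS with decay, V = Y·Q·ΔS·θ_c / [X·(1+k_d θ_c)] = 0.712 × 9.29 × (1030 − 16.6) × 16.1 / [2740 × (1 + 0.0419 × 16.1)] = 1.08×10^5 / 4588 = 23.52 m³.
Hydraulic retention time τ = V/Q = 23.52 / 9.29 = 2.532 d = 60.76 h.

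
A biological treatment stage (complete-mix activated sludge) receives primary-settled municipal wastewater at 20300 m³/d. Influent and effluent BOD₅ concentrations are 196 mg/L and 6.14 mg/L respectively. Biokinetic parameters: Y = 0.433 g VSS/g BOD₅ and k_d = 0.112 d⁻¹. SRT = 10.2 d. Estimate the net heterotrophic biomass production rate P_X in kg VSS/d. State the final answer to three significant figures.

P_X ≈ 779 kg VSS/d

Correct the yield for decay: Y_obs = Y/(1 + k_d θ_c) = 0.433 / (1 + 0.112 × 10.2) = 0.433 / 2.142 = 0.2021.
ΔS = 196 − 6.14 = 189.9 mg/L, so the substrate removal rate is 20300 × 189.9/1000 = 3854 kg BOD₅/d.
P_X = Y_obs · Q(S₀ − S) = 0.2021 × 3854 = 779.0 kg VSS/d.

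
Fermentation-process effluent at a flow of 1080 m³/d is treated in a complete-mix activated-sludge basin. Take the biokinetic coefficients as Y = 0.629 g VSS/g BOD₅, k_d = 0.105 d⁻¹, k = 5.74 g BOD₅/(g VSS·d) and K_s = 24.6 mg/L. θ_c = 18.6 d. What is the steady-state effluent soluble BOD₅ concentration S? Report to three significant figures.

Effluent substrate depends only on kinetics and SRT: S = K_s(1 + k_d θ_c) / [θ_c(Yk − k_d) − 1] = 24.6 × (1 + 0.105 × 18.6) / [18.6 × (0.629 × 5.74 − 0.105) − 1] = 72.64 / 64.20 = 1.131 mg/L.

S ≈ 1.13 mg/L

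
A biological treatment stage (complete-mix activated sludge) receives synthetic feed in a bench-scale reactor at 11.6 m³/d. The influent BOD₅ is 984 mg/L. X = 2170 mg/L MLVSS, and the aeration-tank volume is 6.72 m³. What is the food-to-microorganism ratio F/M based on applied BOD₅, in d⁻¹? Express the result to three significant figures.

F/M ≈ 0.783 d⁻¹

F/M = Q·S₀ / (V·X) = 11.6 × 984 / (6.720 × 2170) = 0.7828 g BOD₅·(g VSS·d)⁻¹.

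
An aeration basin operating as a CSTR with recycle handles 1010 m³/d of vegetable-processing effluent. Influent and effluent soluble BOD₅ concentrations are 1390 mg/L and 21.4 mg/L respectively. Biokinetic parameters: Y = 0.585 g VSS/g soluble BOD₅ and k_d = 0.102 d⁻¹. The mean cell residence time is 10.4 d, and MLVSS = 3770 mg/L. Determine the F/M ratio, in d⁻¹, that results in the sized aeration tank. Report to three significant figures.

Steady-state biomass mass balance: V·X·(1 + k_d·θ_c) = Y·Q·(S₀ − S)·θ_c, so V = 0.585 × 1010 × (1390 − 21.4) × 10.4 / [3770 × (1 + 0.102 × 10.4)] = 8.41×10^6 / 7769 = 1082 m³.
F/M = Q·S₀ / (V·X) = 1010 × 1390 / (1082 × 3770) = 0.3440 g soluble BOD₅·(g VSS·d)⁻¹.

F/M ≈ 0.344 d⁻¹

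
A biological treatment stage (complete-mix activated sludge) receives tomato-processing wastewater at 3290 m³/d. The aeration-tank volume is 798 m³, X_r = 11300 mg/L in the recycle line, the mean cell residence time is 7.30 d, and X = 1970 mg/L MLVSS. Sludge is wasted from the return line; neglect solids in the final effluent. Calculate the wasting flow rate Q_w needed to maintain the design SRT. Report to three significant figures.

Q_w ≈ 19.1 m³/d

Q_w = (V·X)/(θ_c X_r) = 798.0 × 1970 / (7.30 × 11300) = 19.06 m³/d.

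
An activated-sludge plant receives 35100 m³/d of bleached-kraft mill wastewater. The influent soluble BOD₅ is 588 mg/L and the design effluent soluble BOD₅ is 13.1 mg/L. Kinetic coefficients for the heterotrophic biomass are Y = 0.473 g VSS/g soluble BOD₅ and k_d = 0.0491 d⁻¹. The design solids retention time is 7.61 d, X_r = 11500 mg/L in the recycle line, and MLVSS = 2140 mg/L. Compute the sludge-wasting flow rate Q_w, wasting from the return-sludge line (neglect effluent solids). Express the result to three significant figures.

Q_w ≈ 604 m³/d

Steady-state biomass mass balance: V·X·(1 + k_d·θ_c) = Y·Q·(S₀ − S)·θ_c, so V = 0.473 × 35100 × (588 − 13.1) × 7.61 / [2140 × (1 + 0.0491 × 7.61)] = 7.26×10^7 / 2940 = 24709 m³.
Q_w = (V·X)/(θ_c X_r) = 24709 × 2140 / (7.61 × 11500) = 604.2 m³/d.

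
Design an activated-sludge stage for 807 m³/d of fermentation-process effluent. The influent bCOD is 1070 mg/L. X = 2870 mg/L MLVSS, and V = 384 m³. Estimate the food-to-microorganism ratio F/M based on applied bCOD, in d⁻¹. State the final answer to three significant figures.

F/M ≈ 0.784 d⁻¹

Food-to-microorganism ratio F/M = Q S₀ / (V X) = 807 × 1070 / (384.0 × 2870) = 0.7835 d⁻¹.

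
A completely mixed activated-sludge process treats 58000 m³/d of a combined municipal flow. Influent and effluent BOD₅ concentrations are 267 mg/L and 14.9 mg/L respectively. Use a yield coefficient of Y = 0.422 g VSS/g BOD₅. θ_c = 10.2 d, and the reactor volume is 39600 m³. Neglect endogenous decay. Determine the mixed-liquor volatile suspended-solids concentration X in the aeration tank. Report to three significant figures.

X = Y·Q·ΔS·θ_c / V = 0.422 × 58000 × (267 − 14.9) × 10.2 / 39600 = 1589 mg/L.

X ≈ 1590 mg/L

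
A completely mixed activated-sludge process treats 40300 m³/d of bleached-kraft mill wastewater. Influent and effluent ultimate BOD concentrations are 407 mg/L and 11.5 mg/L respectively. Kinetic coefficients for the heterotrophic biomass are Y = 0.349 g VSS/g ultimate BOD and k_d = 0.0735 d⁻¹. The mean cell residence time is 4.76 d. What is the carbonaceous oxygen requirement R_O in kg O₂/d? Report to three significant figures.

R_O ≈ 10100 kg O₂/d

Correct the yield for decay: Y_obs = Y/(1 + k_d θ_c) = 0.349 / (1 + 0.0735 × 4.76) = 0.349 / 1.350 = 0.2585.
Q·(S₀ − S) = 40300 × (407 − 11.5) × 10⁻³ = 15939 kg/d removed.
Net sludge production P_X = 0.2585 × 15939 = 4121 kg VSS/d.
R_O = Q·(S₀ − S) − 1.42·P_X = 15939 − 1.42 × 4121 = 10087 kg O₂/d.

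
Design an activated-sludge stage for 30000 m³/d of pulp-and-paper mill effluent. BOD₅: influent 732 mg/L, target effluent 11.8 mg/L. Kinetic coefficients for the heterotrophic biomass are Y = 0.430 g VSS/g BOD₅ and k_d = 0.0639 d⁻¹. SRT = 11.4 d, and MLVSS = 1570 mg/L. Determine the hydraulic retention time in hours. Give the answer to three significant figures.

τ ≈ 31.2 h

Rearranging the biomass balance for a CMAS with decay, V = Y·Q·ΔS·θ_c / [X·(1+k_d θ_c)] = 0.430 × 30000 × (732 − 11.8) × 11.4 / [1570 × (1 + 0.0639 × 11.4)] = 1.06×10^8 / 2714 = 39029 m³.
Hydraulic retention time τ = V/Q = 39029 / 30000 = 1.301 d = 31.22 h.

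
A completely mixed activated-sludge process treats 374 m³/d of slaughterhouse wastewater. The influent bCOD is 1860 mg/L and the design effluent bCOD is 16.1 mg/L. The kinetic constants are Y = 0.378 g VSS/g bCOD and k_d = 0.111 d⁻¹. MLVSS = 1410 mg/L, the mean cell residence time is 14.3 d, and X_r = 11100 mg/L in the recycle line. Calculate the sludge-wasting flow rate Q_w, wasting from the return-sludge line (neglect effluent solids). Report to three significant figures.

From the SRT design equation V = Y Q (S₀−S) θ_c / [X (1 + k_d θ_c)] = 0.378 × 374 × (1860 − 16.1) × 14.3 / [1410 × (1 + 0.111 × 14.3)] = 3.73×10^6 / 3648 = 1022 m³.
θ_c = V·X/(Q_w·X_r) when wasting from the recycle, so Q_w = V·X/(θ_c·X_r) = 1022 × 1410 / (14.3 × 11100) = 9.077 m³/d.

Q_w ≈ 9.08 m³/d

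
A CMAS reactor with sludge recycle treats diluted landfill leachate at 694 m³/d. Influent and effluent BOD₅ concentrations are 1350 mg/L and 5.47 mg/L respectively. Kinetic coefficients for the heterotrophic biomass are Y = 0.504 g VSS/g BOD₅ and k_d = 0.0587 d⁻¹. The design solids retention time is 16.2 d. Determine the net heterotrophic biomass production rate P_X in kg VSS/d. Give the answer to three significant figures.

The observed yield is Y_obs = Y/(1 + k_d·θ_c) = 0.504 / (1 + 0.0587 × 16.2) = 0.504 / 1.951 = 0.2583 g VSS per g BOD₅ removed.
Mass of BOD₅ removed per day: Q(S₀ − S) = 694 × 1345 g/m³ = 933.1 kg/d.
So the net sludge growth is P_X = 0.2583 × 933.1 = 241.1 kg VSS/d.

P_X ≈ 241 kg VSS/d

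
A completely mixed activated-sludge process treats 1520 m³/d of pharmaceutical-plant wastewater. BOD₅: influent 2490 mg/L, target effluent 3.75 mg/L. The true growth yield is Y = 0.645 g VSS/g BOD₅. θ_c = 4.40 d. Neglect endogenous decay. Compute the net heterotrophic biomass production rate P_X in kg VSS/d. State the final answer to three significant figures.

With endogenous decay neglected, the observed yield equals the true yield: Y_obs = Y = 0.645 g VSS/g BOD₅.
Substrate removed = Q·(S₀ − S) = 1520 m³/d × (2490 − 3.75) g/m³ = 3.78×10^6 g/d = 3779 kg/d.
Biomass produced: P_X = Y_obs·Q·ΔS = 0.6450 × 3779 ≈ 2438 kg VSS/d.

P_X ≈ 2440 kg VSS/d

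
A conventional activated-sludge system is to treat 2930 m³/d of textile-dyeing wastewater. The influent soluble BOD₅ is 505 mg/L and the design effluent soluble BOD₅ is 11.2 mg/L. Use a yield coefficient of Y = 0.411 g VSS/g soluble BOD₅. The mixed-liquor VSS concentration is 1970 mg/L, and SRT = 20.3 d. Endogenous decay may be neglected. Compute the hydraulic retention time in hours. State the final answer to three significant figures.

τ ≈ 50.2 h

With k_d = 0 the design equation reduces to V = Y Q (S₀−S) θ_c / X = 0.411 × 2930 × (505 − 11.2) × 20.3 / 1970 = 6128 m³.
HRT = V/Q = 6128 m³ / 2930 m³·d⁻¹ = 2.091 d × 24 = 50.19 h.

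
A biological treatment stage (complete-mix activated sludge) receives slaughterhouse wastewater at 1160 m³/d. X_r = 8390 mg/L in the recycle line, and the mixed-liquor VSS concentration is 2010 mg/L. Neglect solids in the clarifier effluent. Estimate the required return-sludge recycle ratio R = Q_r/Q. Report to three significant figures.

R ≈ 0.315

Mass balance around the secondary clarifier (neglecting effluent solids): R = X / (X_r − X) = 2010 / (8390 − 2010) = 0.3150.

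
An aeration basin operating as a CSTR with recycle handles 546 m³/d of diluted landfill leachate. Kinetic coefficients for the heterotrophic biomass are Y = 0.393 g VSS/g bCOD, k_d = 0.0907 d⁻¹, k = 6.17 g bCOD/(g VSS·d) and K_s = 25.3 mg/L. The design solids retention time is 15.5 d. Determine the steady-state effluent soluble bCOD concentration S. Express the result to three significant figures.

Effluent substrate depends only on kinetics and SRT: S = K_s(1 + k_d θ_c) / [θ_c(Yk − k_d) − 1] = 25.3 × (1 + 0.0907 × 15.5) / [15.5 × (0.393 × 6.17 − 0.0907) − 1] = 60.87 / 35.18 = 1.730 mg/L.

S ≈ 1.73 mg/L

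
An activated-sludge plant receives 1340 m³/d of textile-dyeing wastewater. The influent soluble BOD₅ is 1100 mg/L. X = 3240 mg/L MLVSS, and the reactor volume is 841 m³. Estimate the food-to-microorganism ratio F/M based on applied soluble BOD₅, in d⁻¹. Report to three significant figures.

F/M ≈ 0.541 d⁻¹

F/M = Q·S₀ / (V·X) = 1340 × 1100 / (841.0 × 3240) = 0.5409 g soluble BOD₅·(g VSS·d)⁻¹.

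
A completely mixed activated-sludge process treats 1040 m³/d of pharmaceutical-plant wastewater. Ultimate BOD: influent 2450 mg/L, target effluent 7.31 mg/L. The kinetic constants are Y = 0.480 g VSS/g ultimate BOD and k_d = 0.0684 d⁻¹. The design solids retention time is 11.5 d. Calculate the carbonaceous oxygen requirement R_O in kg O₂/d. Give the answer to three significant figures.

Observed yield with endogenous decay: Y_obs = Y / (1 + k_d·θ_c) = 0.480 / (1 + 0.0684 × 11.5) = 0.480 / 1.787 = 0.2687 g VSS/g ultimate BOD.
Q·(S₀ − S) = 1040 × (2450 − 7.31) × 10⁻³ = 2540 kg/d removed.
P_X = Y_obs·Q·(S₀ − S) = 0.2687 × 2540 = 682.5 kg VSS/d.
R_O = Q·ΔS − 1.42 P_X = 2540 − 969.2 = 1571 kg O₂/d.

R_O ≈ 1570 kg O₂/d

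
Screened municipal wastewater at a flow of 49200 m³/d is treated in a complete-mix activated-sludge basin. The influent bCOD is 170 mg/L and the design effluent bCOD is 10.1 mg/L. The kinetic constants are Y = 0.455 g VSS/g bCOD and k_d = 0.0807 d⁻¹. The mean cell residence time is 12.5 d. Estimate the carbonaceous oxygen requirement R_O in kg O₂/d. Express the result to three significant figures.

R_O ≈ 5340 kg O₂/d

Correct the yield for decay: Y_obs = Y/(1 + k_d θ_c) = 0.455 / (1 + 0.0807 × 12.5) = 0.455 / 2.009 = 0.2265.
Q·(S₀ − S) = 49200 × (170 − 10.1) × 10⁻³ = 7867 kg/d removed.
Biomass synthesised: P_X = Y_obs × 7867 = 1782 kg VSS/d.
Carbonaceous O₂ demand = substrate oxidised − cell-mass equivalent = 7867 − 1.42 × 1782 = 5337 kg O₂/d.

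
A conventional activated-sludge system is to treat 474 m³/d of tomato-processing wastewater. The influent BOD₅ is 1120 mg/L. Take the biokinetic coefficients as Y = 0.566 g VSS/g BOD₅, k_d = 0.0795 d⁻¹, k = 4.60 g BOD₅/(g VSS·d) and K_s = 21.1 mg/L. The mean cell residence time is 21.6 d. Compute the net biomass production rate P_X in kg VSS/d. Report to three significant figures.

P_X ≈ 110 kg VSS/d

Effluent substrate depends only on kinetics and SRT: S = K_s(1 + k_d θ_c) / [θ_c(Yk − k_d) − 1] = 21.1 × (1 + 0.0795 × 21.6) / [21.6 × (0.566 × 4.60 − 0.0795) − 1] = 57.33 / 53.52 = 1.071 mg/L.
Observed yield with endogenous decay: Y_obs = Y / (1 + k_d·θ_c) = 0.566 / (1 + 0.0795 × 21.6) = 0.566 / 2.717 = 0.2083 g VSS/g BOD₅.
ΔS = 1120 − 1.07 = 1119 mg/L, so the substrate removal rate is 474 × 1119/1000 = 530.4 kg BOD₅/d.
Net biomass production P_X = Y_obs × Q·(S₀ − S) = 0.2083 × 530.4 = 110.5 kg VSS/d.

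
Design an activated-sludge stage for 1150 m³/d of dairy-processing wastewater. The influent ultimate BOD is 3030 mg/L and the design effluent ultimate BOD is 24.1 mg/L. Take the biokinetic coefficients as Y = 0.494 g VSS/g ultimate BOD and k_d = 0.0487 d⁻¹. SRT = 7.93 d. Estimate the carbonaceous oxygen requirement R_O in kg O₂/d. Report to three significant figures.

R_O ≈ 1710 kg O₂/d

Observed yield with endogenous decay: Y_obs = Y / (1 + k_d·θ_c) = 0.494 / (1 + 0.0487 × 7.93) = 0.494 / 1.386 = 0.3564 g VSS/g ultimate BOD.
Mass of ultimate BOD removed per day: Q(S₀ − S) = 1150 × 3006 g/m³ = 3457 kg/d.
Net sludge production P_X = 0.3564 × 3457 = 1232 kg VSS/d.
R_O = Q·(S₀ − S) − 1.42·P_X = 3457 − 1.42 × 1232 = 1707 kg O₂/d.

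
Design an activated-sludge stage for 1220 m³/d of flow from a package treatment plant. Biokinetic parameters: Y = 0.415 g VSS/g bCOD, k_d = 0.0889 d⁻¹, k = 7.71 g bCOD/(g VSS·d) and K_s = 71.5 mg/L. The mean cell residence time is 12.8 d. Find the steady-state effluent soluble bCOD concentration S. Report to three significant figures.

S ≈ 3.94 mg/L

From the Monod/SRT balance for a CMAS, S = K_s·(1+k_d θ_c)/[θ_c·(Y k − k_d) − 1] = 71.5 × (1 + 0.0889 × 12.8) / [12.8 × (0.415 × 7.71 − 0.0889) − 1] = 152.9 / 38.82 = 3.938 mg/L.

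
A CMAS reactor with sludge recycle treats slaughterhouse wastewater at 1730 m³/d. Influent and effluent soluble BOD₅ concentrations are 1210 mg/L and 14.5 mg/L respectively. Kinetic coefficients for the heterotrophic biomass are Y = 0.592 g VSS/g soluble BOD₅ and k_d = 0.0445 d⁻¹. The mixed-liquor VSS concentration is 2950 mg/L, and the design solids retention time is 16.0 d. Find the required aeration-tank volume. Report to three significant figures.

V ≈ 3880 m³

From the SRT design equation V = Y Q (S₀−S) θ_c / [X (1 + k_d θ_c)] = 0.592 × 1730 × (1210 − 14.5) × 16.0 / [2950 × (1 + 0.0445 × 16.0)] = 1.96×10^7 / 5050 = 3879 m³.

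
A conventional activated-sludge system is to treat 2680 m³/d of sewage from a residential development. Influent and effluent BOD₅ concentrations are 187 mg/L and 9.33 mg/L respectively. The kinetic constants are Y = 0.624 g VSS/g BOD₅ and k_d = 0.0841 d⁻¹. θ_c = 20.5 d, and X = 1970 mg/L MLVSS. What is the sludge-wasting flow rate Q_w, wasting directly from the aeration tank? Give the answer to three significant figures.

From the SRT design equation V = Y Q (S₀−S) θ_c / [X (1 + k_d θ_c)] = 0.624 × 2680 × (187 − 9.33) × 20.5 / [1970 × (1 + 0.0841 × 20.5)] = 6.09×10^6 / 5366 = 1135 m³.
With mixed-liquor wasting, θ_c = V/Q_w, so Q_w = V/θ_c = 1135/20.5 = 55.37 m³/d.

Q_w ≈ 55.4 m³/d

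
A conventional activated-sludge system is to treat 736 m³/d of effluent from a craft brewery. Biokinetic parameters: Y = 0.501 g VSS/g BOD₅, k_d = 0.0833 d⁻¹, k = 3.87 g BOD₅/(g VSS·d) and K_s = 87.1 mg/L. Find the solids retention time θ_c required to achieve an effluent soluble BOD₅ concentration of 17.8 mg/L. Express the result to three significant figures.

θ_c ≈ 4.07 d

At the target effluent, Y k S/(K_s+S) = 0.501×3.87×17.8/104.9 = 0.3290 d⁻¹.
θ_c = 1/(μ − k_d) = 1/(0.3290 − 0.0833) = 1/0.2457 = 4.070 d.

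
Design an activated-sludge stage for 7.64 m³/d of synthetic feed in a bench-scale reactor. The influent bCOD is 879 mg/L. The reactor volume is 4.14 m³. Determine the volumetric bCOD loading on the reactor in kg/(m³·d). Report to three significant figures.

Applied bCOD load per unit volume = Q·S₀/V = (7.64 × 879/1000)/4.140 = 1.622 kg bCOD·m⁻³·d⁻¹.

L_v ≈ 1.62 kg bCOD/(m³·d)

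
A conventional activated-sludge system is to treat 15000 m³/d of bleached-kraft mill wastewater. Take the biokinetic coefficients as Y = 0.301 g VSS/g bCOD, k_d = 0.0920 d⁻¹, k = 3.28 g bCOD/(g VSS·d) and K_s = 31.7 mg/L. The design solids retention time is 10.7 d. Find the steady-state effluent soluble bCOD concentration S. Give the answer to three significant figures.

From the Monod/SRT balance for a CMAS, S = K_s·(1+k_d θ_c)/[θ_c·(Y k − k_d) − 1] = 31.7 × (1 + 0.0920 × 10.7) / [10.7 × (0.301 × 3.28 − 0.0920) − 1] = 62.91 / 8.579 = 7.332 mg/L.

S ≈ 7.33 mg/L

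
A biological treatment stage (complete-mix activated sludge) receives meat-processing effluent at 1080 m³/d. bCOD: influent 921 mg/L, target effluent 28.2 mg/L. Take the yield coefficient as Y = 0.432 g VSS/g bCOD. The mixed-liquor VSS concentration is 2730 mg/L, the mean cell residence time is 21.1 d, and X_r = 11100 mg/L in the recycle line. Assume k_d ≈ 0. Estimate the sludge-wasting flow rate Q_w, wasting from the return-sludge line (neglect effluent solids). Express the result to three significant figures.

Biomass mass balance (decay neglected): V·X = Y·Q·(S₀ − S)·θ_c, so V = 0.432 × 1080 × (921 − 28.2) × 21.1 / 2730 = 3219 m³.
θ_c = V·X/(Q_w·X_r) when wasting from the recycle, so Q_w = V·X/(θ_c·X_r) = 3219 × 2730 / (21.1 × 11100) = 37.53 m³/d.

Q_w ≈ 37.5 m³/d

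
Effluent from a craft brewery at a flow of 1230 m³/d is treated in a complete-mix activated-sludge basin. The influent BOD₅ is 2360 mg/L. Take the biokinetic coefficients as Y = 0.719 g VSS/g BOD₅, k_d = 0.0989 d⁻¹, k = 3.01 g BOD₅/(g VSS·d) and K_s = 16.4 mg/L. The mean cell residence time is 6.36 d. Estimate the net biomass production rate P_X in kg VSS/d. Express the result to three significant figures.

For a completely mixed reactor with recycle the Lawrence–McCarty relation gives S = K_s·(1 + k_d·θ_c) / [θ_c·(Y·k − k_d) − 1] = 16.4 × (1 + 0.0989 × 6.36) / [6.36 × (0.719 × 3.01 − 0.0989) − 1] = 26.72 / 12.14 = 2.201 mg/L.
Correct the yield for decay: Y_obs = Y/(1 + k_d θ_c) = 0.719 / (1 + 0.0989 × 6.36) = 0.719 / 1.629 = 0.4414.
Mass of BOD₅ removed per day: Q(S₀ − S) = 1230 × 2358 g/m³ = 2900 kg/d.
So the net sludge growth is P_X = 0.4414 × 2900 = 1280 kg VSS/d.

P_X ≈ 1280 kg VSS/d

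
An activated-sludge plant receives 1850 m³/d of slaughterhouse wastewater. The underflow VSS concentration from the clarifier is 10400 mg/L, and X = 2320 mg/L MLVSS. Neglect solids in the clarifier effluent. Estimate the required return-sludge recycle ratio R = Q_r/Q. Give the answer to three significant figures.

R ≈ 0.287

Mass balance around the secondary clarifier (neglecting effluent solids): R = X / (X_r − X) = 2320 / (10400 − 2320) = 0.2871.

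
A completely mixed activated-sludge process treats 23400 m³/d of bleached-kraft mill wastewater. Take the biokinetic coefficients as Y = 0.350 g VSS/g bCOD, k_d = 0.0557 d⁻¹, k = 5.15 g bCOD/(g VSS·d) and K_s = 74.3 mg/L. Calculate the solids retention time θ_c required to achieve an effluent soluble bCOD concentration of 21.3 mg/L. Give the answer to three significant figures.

θ_c ≈ 2.89 d

At the target effluent, Y k S/(K_s+S) = 0.350×5.15×21.3/95.60 = 0.4016 d⁻¹.
1/θ_c = 0.4016 − 0.0557 = 0.3459 d⁻¹, so θ_c = 2.891 d.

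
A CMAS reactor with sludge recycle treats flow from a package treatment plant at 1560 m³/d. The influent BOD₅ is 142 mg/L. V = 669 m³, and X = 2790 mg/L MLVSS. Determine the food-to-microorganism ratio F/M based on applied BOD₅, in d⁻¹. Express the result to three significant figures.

F/M ≈ 0.119 d⁻¹

F/M = applied load / biomass = Q·S₀/(V·X) = 1560 × 142 / (669.0 × 2790) = 0.1187 d⁻¹.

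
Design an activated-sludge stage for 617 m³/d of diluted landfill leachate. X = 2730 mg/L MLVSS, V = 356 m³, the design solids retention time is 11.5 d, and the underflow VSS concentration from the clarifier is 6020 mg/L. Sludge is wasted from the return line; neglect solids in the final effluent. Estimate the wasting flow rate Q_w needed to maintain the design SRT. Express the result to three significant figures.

Q_w = (V·X)/(θ_c X_r) = 356.0 × 2730 / (11.5 × 6020) = 14.04 m³/d.

Q_w ≈ 14.0 m³/d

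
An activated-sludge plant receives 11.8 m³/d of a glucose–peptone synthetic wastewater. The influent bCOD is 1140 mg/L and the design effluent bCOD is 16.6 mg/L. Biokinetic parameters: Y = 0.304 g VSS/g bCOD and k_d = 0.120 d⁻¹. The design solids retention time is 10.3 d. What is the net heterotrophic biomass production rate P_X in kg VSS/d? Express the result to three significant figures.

P_X ≈ 1.80 kg VSS/d

Y_obs = Y / (1 + k_d θ_c) = 0.304 / (1 + 0.120 × 10.3) = 0.304 / 2.236 = 0.1360.
Q·(S₀ − S) = 11.8 × (1140 − 16.6) × 10⁻³ = 13.26 kg/d removed.
Net biomass production P_X = Y_obs × Q·(S₀ − S) = 0.1360 × 13.26 = 1.802 kg VSS/d.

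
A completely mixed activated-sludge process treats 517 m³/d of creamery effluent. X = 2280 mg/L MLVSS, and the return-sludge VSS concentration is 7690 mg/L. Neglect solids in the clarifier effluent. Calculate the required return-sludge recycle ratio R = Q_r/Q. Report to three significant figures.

R = Q_r/Q = X/(X_r − X) = 2280 / (7690 − 2280) = 0.4214.

R ≈ 0.421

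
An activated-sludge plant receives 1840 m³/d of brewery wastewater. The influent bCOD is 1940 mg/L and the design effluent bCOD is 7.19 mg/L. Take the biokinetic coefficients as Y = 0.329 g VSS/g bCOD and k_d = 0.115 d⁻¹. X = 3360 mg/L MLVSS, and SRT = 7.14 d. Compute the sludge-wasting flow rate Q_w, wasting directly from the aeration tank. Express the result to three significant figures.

Q_w ≈ 191 m³/d

Rearranging the biomass balance for a CMAS with decay, V = Y·Q·ΔS·θ_c / [X·(1+k_d θ_c)] = 0.329 × 1840 × (1940 − 7.19) × 7.14 / [3360 × (1 + 0.115 × 7.14)] = 8.35×10^6 / 6119 = 1365 m³.
With mixed-liquor wasting, θ_c = V/Q_w, so Q_w = V/θ_c = 1365/7.14 = 191.2 m³/d.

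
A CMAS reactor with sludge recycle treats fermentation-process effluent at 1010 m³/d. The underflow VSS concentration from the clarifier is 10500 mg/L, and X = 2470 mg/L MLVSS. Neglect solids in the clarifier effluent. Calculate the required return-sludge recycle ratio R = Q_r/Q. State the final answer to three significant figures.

Solids balance on the clarifier gives (1+R)X = R·X_r, so R = X/(X_r − X) = 2470 / (10500 − 2470) = 0.3076.

R ≈ 0.308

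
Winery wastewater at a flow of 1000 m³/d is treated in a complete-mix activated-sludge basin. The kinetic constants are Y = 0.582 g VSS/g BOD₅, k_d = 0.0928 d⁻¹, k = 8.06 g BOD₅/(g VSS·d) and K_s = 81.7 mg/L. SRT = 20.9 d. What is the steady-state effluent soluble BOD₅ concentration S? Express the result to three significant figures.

Effluent substrate depends only on kinetics and SRT: S = K_s(1 + k_d θ_c) / [θ_c(Yk − k_d) − 1] = 81.7 × (1 + 0.0928 × 20.9) / [20.9 × (0.582 × 8.06 − 0.0928) − 1] = 240.2 / 95.10 = 2.525 mg/L.

S ≈ 2.53 mg/L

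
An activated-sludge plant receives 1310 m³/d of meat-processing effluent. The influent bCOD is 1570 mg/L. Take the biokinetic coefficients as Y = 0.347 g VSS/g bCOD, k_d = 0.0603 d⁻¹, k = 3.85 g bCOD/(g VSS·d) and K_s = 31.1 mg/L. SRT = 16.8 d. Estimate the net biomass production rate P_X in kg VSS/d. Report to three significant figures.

P_X ≈ 354 kg VSS/d

For a completely mixed reactor with recycle the Lawrence–McCarty relation gives S = K_s·(1 + k_d·θ_c) / [θ_c·(Y·k − k_d) − 1] = 31.1 × (1 + 0.0603 × 16.8) / [16.8 × (0.347 × 3.85 − 0.0603) − 1] = 62.61 / 20.43 = 3.064 mg/L.
Observed yield with endogenous decay: Y_obs = Y / (1 + k_d·θ_c) = 0.347 / (1 + 0.0603 × 16.8) = 0.347 / 2.013 = 0.1724 g VSS/g bCOD.
Mass of bCOD removed per day: Q(S₀ − S) = 1310 × 1567 g/m³ = 2053 kg/d.
Biomass produced: P_X = Y_obs·Q·ΔS = 0.1724 × 2053 ≈ 353.8 kg VSS/d.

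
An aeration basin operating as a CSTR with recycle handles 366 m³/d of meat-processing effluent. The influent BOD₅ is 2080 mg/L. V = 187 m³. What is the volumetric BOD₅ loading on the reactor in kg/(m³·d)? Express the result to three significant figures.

L_v ≈ 4.07 kg BOD₅/(m³·d)

Applied BOD₅ load per unit volume = Q·S₀/V = (366 × 2080/1000)/187.0 = 4.071 kg BOD₅·m⁻³·d⁻¹.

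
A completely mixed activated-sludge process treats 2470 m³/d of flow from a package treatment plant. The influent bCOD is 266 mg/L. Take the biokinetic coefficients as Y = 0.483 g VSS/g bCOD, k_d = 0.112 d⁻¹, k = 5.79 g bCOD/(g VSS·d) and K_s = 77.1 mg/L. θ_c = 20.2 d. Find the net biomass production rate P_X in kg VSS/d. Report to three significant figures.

From the Monod/SRT balance for a CMAS, S = K_s·(1+k_d θ_c)/[θ_c·(Y k − k_d) − 1] = 77.1 × (1 + 0.112 × 20.2) / [20.2 × (0.483 × 5.79 − 0.112) − 1] = 251.5 / 53.23 = 4.726 mg/L.
Observed yield with endogenous decay: Y_obs = Y / (1 + k_d·θ_c) = 0.483 / (1 + 0.112 × 20.2) = 0.483 / 3.262 = 0.1481 g VSS/g bCOD.
ΔS = 266 − 4.73 = 261.3 mg/L, so the substrate removal rate is 2470 × 261.3/1000 = 645.3 kg bCOD/d.
Net biomass production P_X = Y_obs × Q·(S₀ − S) = 0.1481 × 645.3 = 95.54 kg VSS/d.

P_X ≈ 95.5 kg VSS/d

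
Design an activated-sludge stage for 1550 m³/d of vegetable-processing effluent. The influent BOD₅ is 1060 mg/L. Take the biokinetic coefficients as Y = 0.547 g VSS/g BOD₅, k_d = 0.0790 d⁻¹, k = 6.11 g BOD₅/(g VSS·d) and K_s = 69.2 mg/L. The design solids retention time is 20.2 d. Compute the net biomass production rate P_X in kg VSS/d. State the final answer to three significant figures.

From the Monod/SRT balance for a CMAS, S = K_s·(1+k_d θ_c)/[θ_c·(Y k − k_d) − 1] = 69.2 × (1 + 0.0790 × 20.2) / [20.2 × (0.547 × 6.11 − 0.0790) − 1] = 179.6 / 64.92 = 2.767 mg/L.
The observed yield is Y_obs = Y/(1 + k_d·θ_c) = 0.547 / (1 + 0.0790 × 20.2) = 0.547 / 2.596 = 0.2107 g VSS per g BOD₅ removed.
Substrate removed = Q·(S₀ − S) = 1550 m³/d × (1060 − 2.77) g/m³ = 1.64×10^6 g/d = 1639 kg/d.
So the net sludge growth is P_X = 0.2107 × 1639 = 345.3 kg VSS/d.

P_X ≈ 345 kg VSS/d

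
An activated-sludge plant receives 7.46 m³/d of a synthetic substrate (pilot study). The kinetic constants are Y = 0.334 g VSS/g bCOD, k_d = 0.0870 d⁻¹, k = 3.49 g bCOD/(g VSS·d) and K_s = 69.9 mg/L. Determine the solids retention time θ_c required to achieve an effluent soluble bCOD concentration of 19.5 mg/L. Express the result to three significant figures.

θ_c ≈ 5.98 d

Specific growth rate at S = 19.5 mg/L: μ = YkS/(K_s+S) = 0.334·3.49·19.5/(69.9+19.5) = 0.2543 d⁻¹.
1/θ_c = 0.2543 − 0.0870 = 0.1673 d⁻¹, so θ_c = 5.979 d.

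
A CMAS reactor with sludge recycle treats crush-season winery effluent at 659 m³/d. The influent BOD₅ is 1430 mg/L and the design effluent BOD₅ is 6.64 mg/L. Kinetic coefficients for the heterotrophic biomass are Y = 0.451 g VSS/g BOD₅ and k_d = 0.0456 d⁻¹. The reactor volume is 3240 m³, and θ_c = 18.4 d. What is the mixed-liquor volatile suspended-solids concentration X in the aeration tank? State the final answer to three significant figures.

From V·X·(1 + k_d·θ_c) = Y·Q·(S₀ − S)·θ_c: X = 0.451 × 659 × (1430 − 6.64) × 18.4 / [3240 × (1 + 0.0456 × 18.4)] = 1306 mg/L.

X ≈ 1310 mg/L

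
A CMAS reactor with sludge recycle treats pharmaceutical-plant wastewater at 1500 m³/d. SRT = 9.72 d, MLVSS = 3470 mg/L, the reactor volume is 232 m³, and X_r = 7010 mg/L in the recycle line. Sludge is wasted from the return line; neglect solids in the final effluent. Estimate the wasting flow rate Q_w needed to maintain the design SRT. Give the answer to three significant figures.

Q_w = (V·X)/(θ_c X_r) = 232.0 × 3470 / (9.72 × 7010) = 11.81 m³/d.

Q_w ≈ 11.8 m³/d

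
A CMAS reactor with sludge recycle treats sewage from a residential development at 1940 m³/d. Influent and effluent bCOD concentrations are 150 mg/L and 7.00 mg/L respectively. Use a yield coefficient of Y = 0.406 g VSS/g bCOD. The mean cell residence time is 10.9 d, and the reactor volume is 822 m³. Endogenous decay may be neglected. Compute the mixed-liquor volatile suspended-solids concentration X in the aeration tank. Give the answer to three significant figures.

X ≈ 1490 mg/L

Without decay, X = Y Q (S₀−S) θ_c / V = 0.406 × 1940 × (150 − 7.00) × 10.9 / 822 = 1494 mg/L.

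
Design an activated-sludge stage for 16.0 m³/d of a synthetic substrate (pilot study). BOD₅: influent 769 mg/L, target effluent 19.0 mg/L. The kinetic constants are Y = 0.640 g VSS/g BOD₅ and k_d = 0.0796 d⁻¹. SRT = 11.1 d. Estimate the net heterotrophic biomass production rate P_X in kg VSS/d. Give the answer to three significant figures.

The observed yield is Y_obs = Y/(1 + k_d·θ_c) = 0.640 / (1 + 0.0796 × 11.1) = 0.640 / 1.884 = 0.3398 g VSS per g BOD₅ removed.
Mass of BOD₅ removed per day: Q(S₀ − S) = 16.0 × 750.0 g/m³ = 12.00 kg/d.
Biomass produced: P_X = Y_obs·Q·ΔS = 0.3398 × 12.00 ≈ 4.077 kg VSS/d.

P_X ≈ 4.08 kg VSS/d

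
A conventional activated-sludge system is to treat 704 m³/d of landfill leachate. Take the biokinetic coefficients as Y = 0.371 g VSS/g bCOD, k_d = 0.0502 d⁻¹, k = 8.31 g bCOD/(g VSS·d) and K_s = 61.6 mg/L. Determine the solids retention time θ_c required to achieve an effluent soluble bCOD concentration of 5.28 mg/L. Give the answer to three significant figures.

From 1/θ_c = Y·k·S/(K_s + S) − k_d: Y·k·S/(K_s+S) = 0.371 × 8.31 × 5.28 / (61.6 + 5.28) = 0.2434 d⁻¹.
1/θ_c = 0.2434 − 0.0502 = 0.1932 d⁻¹, so θ_c = 5.176 d.

θ_c ≈ 5.18 d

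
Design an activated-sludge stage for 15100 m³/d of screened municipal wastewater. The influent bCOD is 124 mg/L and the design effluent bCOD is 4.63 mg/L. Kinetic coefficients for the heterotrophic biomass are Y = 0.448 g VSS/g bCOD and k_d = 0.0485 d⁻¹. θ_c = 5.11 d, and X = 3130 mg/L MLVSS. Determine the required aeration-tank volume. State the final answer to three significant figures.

V ≈ 1060 m³

From the SRT design equation V = Y Q (S₀−S) θ_c / [X (1 + k_d θ_c)] = 0.448 × 15100 × (124 − 4.63) × 5.11 / [3130 × (1 + 0.0485 × 5.11)] = 4.13×10^6 / 3906 = 1057 m³.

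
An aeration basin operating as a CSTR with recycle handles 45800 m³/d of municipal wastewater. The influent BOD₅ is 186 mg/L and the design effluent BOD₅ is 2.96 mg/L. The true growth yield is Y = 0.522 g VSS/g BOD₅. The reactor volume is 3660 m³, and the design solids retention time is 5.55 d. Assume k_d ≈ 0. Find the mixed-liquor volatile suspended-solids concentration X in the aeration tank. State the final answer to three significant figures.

X ≈ 6640 mg/L

From V·X = Y·Q·(S₀ − S)·θ_c (decay neglected): X = 0.522 × 45800 × (186 − 2.96) × 5.55 / 3660 = 6636 mg/L.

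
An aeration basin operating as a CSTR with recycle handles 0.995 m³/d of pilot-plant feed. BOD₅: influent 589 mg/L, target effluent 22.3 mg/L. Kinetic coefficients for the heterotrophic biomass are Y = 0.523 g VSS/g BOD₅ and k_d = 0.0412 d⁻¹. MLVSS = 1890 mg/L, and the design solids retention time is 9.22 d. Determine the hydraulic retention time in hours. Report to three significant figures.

Rearranging the biomass balance for a CMAS with decay, V = Y·Q·ΔS·θ_c / [X·(1+k_d θ_c)] = 0.523 × 0.995 × (589 − 22.3) × 9.22 / [1890 × (1 + 0.0412 × 9.22)] = 2.72×10^3 / 2608 = 1.043 m³.
Hydraulic retention time τ = V/Q = 1.043 / 0.995 = 1.048 d = 25.15 h.

τ ≈ 25.1 h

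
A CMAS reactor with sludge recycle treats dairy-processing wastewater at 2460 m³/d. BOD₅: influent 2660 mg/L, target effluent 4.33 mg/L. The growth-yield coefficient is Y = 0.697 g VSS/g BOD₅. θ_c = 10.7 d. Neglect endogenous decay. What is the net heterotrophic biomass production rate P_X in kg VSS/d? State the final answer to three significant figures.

P_X ≈ 4550 kg VSS/d

Since k_d ≈ 0, Y_obs = Y = 0.697 g VSS/g BOD₅.
Mass of BOD₅ removed per day: Q(S₀ − S) = 2460 × 2656 g/m³ = 6533 kg/d.
Biomass produced: P_X = Y_obs·Q·ΔS = 0.6970 × 6533 ≈ 4553 kg VSS/d.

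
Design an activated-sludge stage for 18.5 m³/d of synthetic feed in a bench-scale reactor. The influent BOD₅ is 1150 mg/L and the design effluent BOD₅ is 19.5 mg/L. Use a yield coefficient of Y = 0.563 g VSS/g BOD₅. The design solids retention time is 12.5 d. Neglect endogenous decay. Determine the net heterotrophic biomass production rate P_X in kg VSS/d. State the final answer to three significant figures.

P_X ≈ 11.8 kg VSS/d

No decay correction is needed, so Y_obs = Y = 0.563.
Q·(S₀ − S) = 18.5 × (1150 − 19.5) × 10⁻³ = 20.91 kg/d removed.
P_X = Y_obs · Q(S₀ − S) = 0.5630 × 20.91 = 11.77 kg VSS/d.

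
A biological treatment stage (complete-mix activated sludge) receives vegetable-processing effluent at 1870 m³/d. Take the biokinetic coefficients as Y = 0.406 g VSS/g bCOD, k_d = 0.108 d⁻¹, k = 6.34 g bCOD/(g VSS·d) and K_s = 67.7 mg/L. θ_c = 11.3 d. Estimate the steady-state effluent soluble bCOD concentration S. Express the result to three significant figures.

S ≈ 5.60 mg/L

Effluent substrate depends only on kinetics and SRT: S = K_s(1 + k_d θ_c) / [θ_c(Yk − k_d) − 1] = 67.7 × (1 + 0.108 × 11.3) / [11.3 × (0.406 × 6.34 − 0.108) − 1] = 150.3 / 26.87 = 5.595 mg/L.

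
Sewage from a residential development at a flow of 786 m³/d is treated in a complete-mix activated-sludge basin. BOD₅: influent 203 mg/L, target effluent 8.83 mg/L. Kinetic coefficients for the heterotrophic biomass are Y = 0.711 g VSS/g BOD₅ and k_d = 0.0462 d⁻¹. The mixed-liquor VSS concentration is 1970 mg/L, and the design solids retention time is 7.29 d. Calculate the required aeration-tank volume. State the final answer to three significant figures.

Rearranging the biomass balance for a CMAS with decay, V = Y·Q·ΔS·θ_c / [X·(1+k_d θ_c)] = 0.711 × 786 × (203 − 8.83) × 7.29 / [1970 × (1 + 0.0462 × 7.29)] = 7.91×10^5 / 2633 = 300.4 m³.

V ≈ 300 m³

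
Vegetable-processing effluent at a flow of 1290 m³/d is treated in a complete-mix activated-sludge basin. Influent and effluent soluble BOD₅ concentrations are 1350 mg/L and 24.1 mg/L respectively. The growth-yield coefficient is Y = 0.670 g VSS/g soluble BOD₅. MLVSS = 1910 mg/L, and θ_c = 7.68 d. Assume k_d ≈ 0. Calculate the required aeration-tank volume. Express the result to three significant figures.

V ≈ 4610 m³

V·X = Y·Q·ΔS·θ_c gives V = 0.670 × 1290 × (1350 − 24.1) × 7.68 / 1910 = 4608 m³.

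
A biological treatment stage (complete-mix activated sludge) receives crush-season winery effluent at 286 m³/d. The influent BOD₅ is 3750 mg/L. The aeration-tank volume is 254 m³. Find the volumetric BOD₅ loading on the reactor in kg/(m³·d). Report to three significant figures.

L_v ≈ 4.22 kg BOD₅/(m³·d)

L_v = Q S₀ / V = 286 × 3750 × 10⁻³ / 254.0 = 4.222 kg/(m³·d).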